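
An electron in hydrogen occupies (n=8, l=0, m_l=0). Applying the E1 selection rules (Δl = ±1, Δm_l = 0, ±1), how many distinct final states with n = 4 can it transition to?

3

E1 requires Δl = ±1, so l_f ∈ {-1, 1}; with 0 ≤ l_f ≤ n_f−1 = 3, the allowed l_f values are {1}.
For l_f = 1: m_f ∈ {m_i−1, m_i, m_i+1} ∩ [−1, 1] = {-1, 0, 1} → 3 states.
Total: 3.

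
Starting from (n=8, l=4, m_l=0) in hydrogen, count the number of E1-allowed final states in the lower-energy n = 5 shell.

3

E1 requires Δl = ±1, so l_f ∈ {3, 5}; with 0 ≤ l_f ≤ n_f−1 = 4, the allowed l_f values are {3}.
For l_f = 3: m_f ∈ {m_i−1, m_i, m_i+1} ∩ [−3, 3] = {-1, 0, 1} → 3 states.
Total: 3.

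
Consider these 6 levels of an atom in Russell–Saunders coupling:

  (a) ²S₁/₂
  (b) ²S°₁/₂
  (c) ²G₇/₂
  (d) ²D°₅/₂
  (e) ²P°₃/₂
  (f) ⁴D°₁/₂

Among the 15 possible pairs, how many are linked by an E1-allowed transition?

(a)–(b): forbidden (ΔL).
(a)–(c): forbidden (parity, ΔL, ΔJ).
(a)–(d): forbidden (ΔL, ΔJ).
(a)–(e): allowed.
(a)–(f): forbidden (ΔS, ΔL).
(b)–(c): forbidden (ΔL, ΔJ).
(b)–(d): forbidden (parity, ΔL, ΔJ).
(b)–(e): forbidden (parity).
(b)–(f): forbidden (parity, ΔS, ΔL).
(c)–(d): forbidden (ΔL).
(c)–(e): forbidden (ΔL, ΔJ).
(c)–(f): forbidden (ΔS, ΔL, ΔJ).
(d)–(e): forbidden (parity).
(d)–(f): forbidden (parity, ΔS, ΔJ).
(e)–(f): forbidden (parity, ΔS).
Allowed pairs: 1 of 15.

1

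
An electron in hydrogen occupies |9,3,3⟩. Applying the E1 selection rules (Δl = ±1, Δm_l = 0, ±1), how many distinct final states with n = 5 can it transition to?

4

E1 requires Δl = ±1, so l_f ∈ {2, 4}; with 0 ≤ l_f ≤ n_f−1 = 4, the allowed l_f values are {2, 4}.
For l_f = 2: m_f ∈ {m_i−1, m_i, m_i+1} ∩ [−2, 2] = {2} → 1 state.
For l_f = 4: m_f ∈ {m_i−1, m_i, m_i+1} ∩ [−4, 4] = {2, 3, 4} → 3 states.
Total: 4.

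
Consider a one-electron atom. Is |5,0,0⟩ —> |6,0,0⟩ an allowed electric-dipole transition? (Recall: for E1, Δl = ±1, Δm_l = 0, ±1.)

forbidden

l: 0 → 0 (Δl = +0). Δl = ±1 fails.
m_l: 0 → 0 (Δm_l = +0). |Δm_l| ≤ 1 ok.
The transition is electric-dipole forbidden.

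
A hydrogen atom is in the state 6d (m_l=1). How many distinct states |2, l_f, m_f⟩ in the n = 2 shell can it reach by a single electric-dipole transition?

2

E1 requires Δl = ±1, so l_f ∈ {1, 3}; with 0 ≤ l_f ≤ n_f−1 = 1, the allowed l_f values are {1}.
For l_f = 1: m_f ∈ {m_i−1, m_i, m_i+1} ∩ [−1, 1] = {0, 1} → 2 states.
Total: 2.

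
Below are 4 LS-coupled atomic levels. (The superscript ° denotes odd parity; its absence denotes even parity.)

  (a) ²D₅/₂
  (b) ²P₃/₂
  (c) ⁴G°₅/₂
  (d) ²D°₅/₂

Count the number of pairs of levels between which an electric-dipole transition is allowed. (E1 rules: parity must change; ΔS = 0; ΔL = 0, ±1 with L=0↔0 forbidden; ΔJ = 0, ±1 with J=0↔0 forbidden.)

2

(a)–(b): forbidden (parity).
(a)–(c): forbidden (ΔS, ΔL).
(a)–(d): allowed.
(b)–(c): forbidden (ΔS, ΔL).
(b)–(d): allowed.
(c)–(d): forbidden (parity, ΔS, ΔL).
Allowed pairs: 2 of 6.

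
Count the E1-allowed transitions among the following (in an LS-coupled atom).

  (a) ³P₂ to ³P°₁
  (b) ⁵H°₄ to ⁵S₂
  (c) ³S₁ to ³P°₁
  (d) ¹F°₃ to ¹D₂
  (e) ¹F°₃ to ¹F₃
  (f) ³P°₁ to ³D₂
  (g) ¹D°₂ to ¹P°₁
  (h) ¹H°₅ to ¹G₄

6

(a) allowed
(b) forbidden (ΔL, ΔJ fail)
(c) allowed
(d) allowed
(e) allowed
(f) allowed
(g) forbidden (parity fails)
(h) allowed
Total allowed: 6 of 8.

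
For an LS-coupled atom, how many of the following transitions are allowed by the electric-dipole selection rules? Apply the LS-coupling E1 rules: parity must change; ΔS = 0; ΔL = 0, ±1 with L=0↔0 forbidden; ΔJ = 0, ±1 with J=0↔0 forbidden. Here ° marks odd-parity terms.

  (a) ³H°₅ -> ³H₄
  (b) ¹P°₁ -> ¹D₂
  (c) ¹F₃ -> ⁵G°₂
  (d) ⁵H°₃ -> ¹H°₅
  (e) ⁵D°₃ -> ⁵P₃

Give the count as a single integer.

(a) allowed
(b) allowed
(c) forbidden (ΔS fails)
(d) forbidden (parity, ΔS, ΔJ fail)
(e) allowed
Total allowed: 3 of 5.

3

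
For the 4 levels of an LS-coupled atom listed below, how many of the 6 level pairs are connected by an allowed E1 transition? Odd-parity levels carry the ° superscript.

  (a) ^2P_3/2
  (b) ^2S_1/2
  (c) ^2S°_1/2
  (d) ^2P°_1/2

3

(a)–(b): forbidden (parity).
(a)–(c): allowed.
(a)–(d): allowed.
(b)–(c): forbidden (ΔL).
(b)–(d): allowed.
(c)–(d): forbidden (parity).
Allowed pairs: 3 of 6.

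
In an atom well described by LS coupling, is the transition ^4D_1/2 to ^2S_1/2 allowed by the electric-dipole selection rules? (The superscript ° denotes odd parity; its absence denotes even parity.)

Reading off the term symbols: S 3/2→1/2, L 2→0, J 1/2→1/2, parity even→even.
Parity must change: even → even — fails.
ΔS = 0: S: 3/2 → 1/2 — fails.
ΔL = 0, ±1 (not L=0↔0): L: 2 → 0, ΔL = -2 — fails.
ΔJ = 0, ±1 (not J=0↔0): J: 1/2 → 1/2, ΔJ = +0 — passes.
Rule(s) violated: parity, ΔS, ΔL.

forbidden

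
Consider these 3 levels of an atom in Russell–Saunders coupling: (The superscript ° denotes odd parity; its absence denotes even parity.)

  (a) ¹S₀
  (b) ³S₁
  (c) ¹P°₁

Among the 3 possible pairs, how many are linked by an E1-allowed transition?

1

(a)–(b): forbidden (parity, ΔS, ΔL).
(a)–(c): allowed.
(b)–(c): forbidden (ΔS).
Allowed pairs: 1 of 3.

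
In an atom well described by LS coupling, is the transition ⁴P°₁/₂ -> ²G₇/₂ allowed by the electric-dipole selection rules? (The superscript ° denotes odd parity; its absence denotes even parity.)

forbidden

ΔJ = 0, ±1 (not J=0↔0): J: 1/2 → 7/2, ΔJ = +3 — fails.
Parity must change: odd → even — passes.
ΔS = 0: S: 3/2 → 1/2 — fails.
ΔL = 0, ±1 (not L=0↔0): L: 1 → 4, ΔL = +3 — fails.
Rule(s) violated: ΔS, ΔL, ΔJ.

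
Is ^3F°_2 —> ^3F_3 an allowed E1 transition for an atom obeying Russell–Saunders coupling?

Parity must change: odd → even — satisfied.
ΔS = 0: S: 1 → 1 — satisfied.
ΔL = 0, ±1 (not L=0↔0): L: 3 → 3, ΔL = +0 — satisfied.
ΔJ = 0, ±1 (not J=0↔0): J: 2 → 3, ΔJ = +1 — satisfied.
All four E1 rules are satisfied.

allowed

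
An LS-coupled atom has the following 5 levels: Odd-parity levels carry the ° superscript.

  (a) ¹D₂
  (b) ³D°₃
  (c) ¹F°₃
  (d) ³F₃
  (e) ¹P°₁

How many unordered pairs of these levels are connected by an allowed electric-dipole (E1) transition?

(a)–(b): forbidden (ΔS).
(a)–(c): allowed.
(a)–(d): forbidden (parity, ΔS).
(a)–(e): allowed.
(b)–(c): forbidden (parity, ΔS).
(b)–(d): allowed.
(b)–(e): forbidden (parity, ΔS, ΔJ).
(c)–(d): forbidden (ΔS).
(c)–(e): forbidden (parity, ΔL, ΔJ).
(d)–(e): forbidden (ΔS, ΔL, ΔJ).
Allowed pairs: 3 of 10.

3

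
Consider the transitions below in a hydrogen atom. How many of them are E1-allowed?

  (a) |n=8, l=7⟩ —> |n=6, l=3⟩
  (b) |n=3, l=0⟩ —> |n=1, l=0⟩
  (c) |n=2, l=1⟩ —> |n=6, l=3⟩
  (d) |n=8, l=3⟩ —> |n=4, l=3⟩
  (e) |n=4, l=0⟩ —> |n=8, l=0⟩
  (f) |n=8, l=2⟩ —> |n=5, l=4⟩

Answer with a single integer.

0

(a) forbidden — Δl = -4 (E1 requires Δl = ±1)
(b) forbidden — Δl = +0 (E1 requires Δl = ±1)
(c) forbidden — Δl = +2 (E1 requires Δl = ±1)
(d) forbidden — Δl = +0 (E1 requires Δl = ±1)
(e) forbidden — Δl = +0 (E1 requires Δl = ±1)
(f) forbidden — Δl = +2 (E1 requires Δl = ±1)
Total allowed: 0 of 6.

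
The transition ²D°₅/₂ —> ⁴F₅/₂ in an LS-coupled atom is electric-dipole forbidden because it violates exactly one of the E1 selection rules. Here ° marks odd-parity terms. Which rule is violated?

the ΔS = 0 rule

Reading off the term symbols: S 1/2→3/2, L 2→3, J 5/2→5/2, parity odd→even.
ΔS = 0: S: 1/2 → 3/2 — violated.
ΔJ = 0, ±1 (not J=0↔0): J: 5/2 → 5/2, ΔJ = +0 — satisfied.
Parity must change: odd → even — satisfied.
ΔL = 0, ±1 (not L=0↔0): L: 2 → 3, ΔL = +1 — satisfied.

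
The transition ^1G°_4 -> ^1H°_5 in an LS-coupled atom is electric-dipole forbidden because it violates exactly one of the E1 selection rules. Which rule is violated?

parity

Reading off the term symbols: S 0→0, L 4→5, J 4→5, parity odd→odd.
Parity must change: odd → odd — fails.
ΔS = 0: S: 0 → 0 — passes.
ΔL = 0, ±1 (not L=0↔0): L: 4 → 5, ΔL = +1 — passes.
ΔJ = 0, ±1 (not J=0↔0): J: 4 → 5, ΔJ = +1 — passes.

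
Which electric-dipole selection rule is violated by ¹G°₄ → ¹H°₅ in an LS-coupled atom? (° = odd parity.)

Initial level: S=0, L=4, J=4, parity odd. Final level: S=0, L=5, J=5, parity odd.
Parity must change: odd → odd — fails.
ΔS = 0: S: 0 → 0 — passes.
ΔL = 0, ±1 (not L=0↔0): L: 4 → 5, ΔL = +1 — passes.
ΔJ = 0, ±1 (not J=0↔0): J: 4 → 5, ΔJ = +1 — passes.

parity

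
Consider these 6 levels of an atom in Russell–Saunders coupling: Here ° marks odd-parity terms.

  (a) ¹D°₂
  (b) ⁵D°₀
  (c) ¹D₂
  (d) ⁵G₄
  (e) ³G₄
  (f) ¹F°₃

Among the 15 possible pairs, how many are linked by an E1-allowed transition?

2

(a)–(b): forbidden (parity, ΔS, ΔJ).
(a)–(c): allowed.
(a)–(d): forbidden (ΔS, ΔL, ΔJ).
(a)–(e): forbidden (ΔS, ΔL, ΔJ).
(a)–(f): forbidden (parity).
(b)–(c): forbidden (ΔS, ΔJ).
(b)–(d): forbidden (ΔL, ΔJ).
(b)–(e): forbidden (ΔS, ΔL, ΔJ).
(b)–(f): forbidden (parity, ΔS, ΔJ).
(c)–(d): forbidden (parity, ΔS, ΔL, ΔJ).
(c)–(e): forbidden (parity, ΔS, ΔL, ΔJ).
(c)–(f): allowed.
(d)–(e): forbidden (parity, ΔS).
(d)–(f): forbidden (ΔS).
(e)–(f): forbidden (ΔS).
Allowed pairs: 2 of 15.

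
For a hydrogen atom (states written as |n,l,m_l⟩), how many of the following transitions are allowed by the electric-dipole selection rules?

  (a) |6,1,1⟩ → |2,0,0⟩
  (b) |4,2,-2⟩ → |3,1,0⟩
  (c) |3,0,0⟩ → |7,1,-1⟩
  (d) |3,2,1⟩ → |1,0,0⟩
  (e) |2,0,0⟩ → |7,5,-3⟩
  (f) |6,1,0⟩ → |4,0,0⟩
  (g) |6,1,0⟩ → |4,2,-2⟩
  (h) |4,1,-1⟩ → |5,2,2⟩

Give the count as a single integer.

3

(a) allowed
(b) forbidden — Δm_l = +2 (E1 requires Δm_l = 0, ±1)
(c) allowed
(d) forbidden — Δl = -2 (E1 requires Δl = ±1)
(e) forbidden — Δl = +5 (E1 requires Δl = ±1); Δm_l = -3 (E1 requires Δm_l = 0, ±1)
(f) allowed
(g) forbidden — Δm_l = -2 (E1 requires Δm_l = 0, ±1)
(h) forbidden — Δm_l = +3 (E1 requires Δm_l = 0, ±1)
Total allowed: 3 of 8.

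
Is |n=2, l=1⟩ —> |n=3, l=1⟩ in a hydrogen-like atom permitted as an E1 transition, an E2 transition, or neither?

E2

Δl = 1 − 1 = +0; l_i + l_f = 2.
E1 (Δl = ±1): not satisfied.
E2 (Δl = 0,±2, l_i+l_f ≥ 2): satisfied.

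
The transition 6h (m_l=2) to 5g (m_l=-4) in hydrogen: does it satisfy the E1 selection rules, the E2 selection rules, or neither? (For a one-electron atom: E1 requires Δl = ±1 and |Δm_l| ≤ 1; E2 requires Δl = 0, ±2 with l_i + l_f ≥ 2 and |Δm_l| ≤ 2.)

neither

Δl = 4 − 5 = -1; l_i + l_f = 9.
Δm_l = -6.
E1 (Δl = ±1, |Δm_l| ≤ 1): not satisfied.
E2 (Δl = 0,±2, l_i+l_f ≥ 2, |Δm_l| ≤ 2): not satisfied.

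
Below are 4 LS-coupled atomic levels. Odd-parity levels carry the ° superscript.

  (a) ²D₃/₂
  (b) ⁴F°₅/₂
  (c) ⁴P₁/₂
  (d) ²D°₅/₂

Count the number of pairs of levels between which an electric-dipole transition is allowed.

1

(a)–(b): forbidden (ΔS).
(a)–(c): forbidden (parity, ΔS).
(a)–(d): allowed.
(b)–(c): forbidden (ΔL, ΔJ).
(b)–(d): forbidden (parity, ΔS).
(c)–(d): forbidden (ΔS, ΔJ).
Allowed pairs: 1 of 6.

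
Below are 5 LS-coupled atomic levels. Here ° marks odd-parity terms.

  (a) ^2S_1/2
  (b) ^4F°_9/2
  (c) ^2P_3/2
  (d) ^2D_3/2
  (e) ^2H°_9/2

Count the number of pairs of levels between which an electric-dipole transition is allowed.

0

(a)–(b): forbidden (ΔS, ΔL, ΔJ).
(a)–(c): forbidden (parity).
(a)–(d): forbidden (parity, ΔL).
(a)–(e): forbidden (ΔL, ΔJ).
(b)–(c): forbidden (ΔS, ΔL, ΔJ).
(b)–(d): forbidden (ΔS, ΔJ).
(b)–(e): forbidden (parity, ΔS, ΔL).
(c)–(d): forbidden (parity).
(c)–(e): forbidden (ΔL, ΔJ).
(d)–(e): forbidden (ΔL, ΔJ).
Allowed pairs: 0 of 10.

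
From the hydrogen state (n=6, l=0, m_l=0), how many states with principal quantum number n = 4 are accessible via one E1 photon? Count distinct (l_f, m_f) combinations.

3

E1 requires Δl = ±1, so l_f ∈ {-1, 1}; with 0 ≤ l_f ≤ n_f−1 = 3, the allowed l_f values are {1}.
For l_f = 1: m_f ∈ {m_i−1, m_i, m_i+1} ∩ [−1, 1] = {-1, 0, 1} → 3 states.
Total: 3.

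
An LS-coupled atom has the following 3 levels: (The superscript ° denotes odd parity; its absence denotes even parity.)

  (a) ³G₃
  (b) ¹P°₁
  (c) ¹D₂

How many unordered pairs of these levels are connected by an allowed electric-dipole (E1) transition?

1

(a)–(b): forbidden (ΔS, ΔL, ΔJ).
(a)–(c): forbidden (parity, ΔS, ΔL).
(b)–(c): allowed.
Allowed pairs: 1 of 3.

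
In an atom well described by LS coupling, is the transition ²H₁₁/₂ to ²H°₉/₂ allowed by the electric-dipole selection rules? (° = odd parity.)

allowed

Parity must change: even → odd — satisfied.
ΔJ = 0, ±1 (not J=0↔0): J: 11/2 → 9/2, ΔJ = -1 — satisfied.
ΔS = 0: S: 1/2 → 1/2 — satisfied.
ΔL = 0, ±1 (not L=0↔0): L: 5 → 5, ΔL = +0 — satisfied.
All four E1 rules are satisfied.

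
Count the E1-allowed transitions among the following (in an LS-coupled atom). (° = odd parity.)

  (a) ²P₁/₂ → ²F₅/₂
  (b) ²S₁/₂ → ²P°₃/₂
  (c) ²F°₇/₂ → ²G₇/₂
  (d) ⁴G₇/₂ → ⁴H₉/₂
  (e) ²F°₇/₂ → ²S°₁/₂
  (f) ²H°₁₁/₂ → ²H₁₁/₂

(a) forbidden (parity, ΔL, ΔJ fail)
(b) allowed
(c) allowed
(d) forbidden (parity fails)
(e) forbidden (parity, ΔL, ΔJ fail)
(f) allowed
Total allowed: 3 of 6.

3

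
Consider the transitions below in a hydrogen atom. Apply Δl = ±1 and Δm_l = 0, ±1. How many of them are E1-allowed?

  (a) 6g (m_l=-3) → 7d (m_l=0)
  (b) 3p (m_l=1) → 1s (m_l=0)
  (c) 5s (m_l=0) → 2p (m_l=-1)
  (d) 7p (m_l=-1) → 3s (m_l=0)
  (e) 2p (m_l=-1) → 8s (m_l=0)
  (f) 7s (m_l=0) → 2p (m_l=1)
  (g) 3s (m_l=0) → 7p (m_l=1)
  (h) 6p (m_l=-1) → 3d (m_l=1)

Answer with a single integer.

(a) forbidden — Δl = -2 (E1 requires Δl = ±1); Δm_l = +3 (E1 requires Δm_l = 0, ±1)
(b) allowed
(c) allowed
(d) allowed
(e) allowed
(f) allowed
(g) allowed
(h) forbidden — Δm_l = +2 (E1 requires Δm_l = 0, ±1)
Total allowed: 6 of 8.

6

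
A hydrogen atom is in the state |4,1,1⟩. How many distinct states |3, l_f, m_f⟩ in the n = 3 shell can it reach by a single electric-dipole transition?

E1 requires Δl = ±1, so l_f ∈ {0, 2}; with 0 ≤ l_f ≤ n_f−1 = 2, the allowed l_f values are {0, 2}.
For l_f = 0: m_f ∈ {m_i−1, m_i, m_i+1} ∩ [−0, 0] = {0} → 1 state.
For l_f = 2: m_f ∈ {m_i−1, m_i, m_i+1} ∩ [−2, 2] = {0, 1, 2} → 3 states.
Total: 4.

4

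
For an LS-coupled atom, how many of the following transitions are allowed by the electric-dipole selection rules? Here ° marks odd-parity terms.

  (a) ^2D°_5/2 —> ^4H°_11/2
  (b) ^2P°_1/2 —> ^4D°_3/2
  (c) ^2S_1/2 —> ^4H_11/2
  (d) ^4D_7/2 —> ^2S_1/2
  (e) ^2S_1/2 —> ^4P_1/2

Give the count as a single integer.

0

(a) forbidden (parity, ΔS, ΔL, ΔJ fail)
(b) forbidden (parity, ΔS fail)
(c) forbidden (parity, ΔS, ΔL, ΔJ fail)
(d) forbidden (parity, ΔS, ΔL, ΔJ fail)
(e) forbidden (parity, ΔS fail)
Total allowed: 0 of 5.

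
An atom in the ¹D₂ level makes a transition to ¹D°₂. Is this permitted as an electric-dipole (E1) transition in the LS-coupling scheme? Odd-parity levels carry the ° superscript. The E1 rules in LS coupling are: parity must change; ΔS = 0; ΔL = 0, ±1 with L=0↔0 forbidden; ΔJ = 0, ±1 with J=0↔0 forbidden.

Parity must change: even → odd — passes.
ΔS = 0: S: 0 → 0 — passes.
ΔL = 0, ±1 (not L=0↔0): L: 2 → 2, ΔL = +0 — passes.
ΔJ = 0, ±1 (not J=0↔0): J: 2 → 2, ΔJ = +0 — passes.
All four E1 rules are satisfied.

allowed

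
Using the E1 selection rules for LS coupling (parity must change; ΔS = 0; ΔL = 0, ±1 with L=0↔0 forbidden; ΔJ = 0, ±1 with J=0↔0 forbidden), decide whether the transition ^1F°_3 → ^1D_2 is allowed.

Initial level: S=0, L=3, J=3, parity odd. Final level: S=0, L=2, J=2, parity even.
ΔL = 0, ±1 (not L=0↔0): L: 3 → 2, ΔL = -1 — satisfied.
ΔJ = 0, ±1 (not J=0↔0): J: 3 → 2, ΔJ = -1 — satisfied.
ΔS = 0: S: 0 → 0 — satisfied.
Parity must change: odd → even — satisfied.
All four E1 rules are satisfied.

allowed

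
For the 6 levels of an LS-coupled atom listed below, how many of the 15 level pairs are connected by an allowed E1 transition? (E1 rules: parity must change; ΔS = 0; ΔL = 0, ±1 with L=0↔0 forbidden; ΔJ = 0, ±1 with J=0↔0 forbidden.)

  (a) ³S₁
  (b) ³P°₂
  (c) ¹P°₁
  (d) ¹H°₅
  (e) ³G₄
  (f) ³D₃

(a)–(b): allowed.
(a)–(c): forbidden (ΔS).
(a)–(d): forbidden (ΔS, ΔL, ΔJ).
(a)–(e): forbidden (parity, ΔL, ΔJ).
(a)–(f): forbidden (parity, ΔL, ΔJ).
(b)–(c): forbidden (parity, ΔS).
(b)–(d): forbidden (parity, ΔS, ΔL, ΔJ).
(b)–(e): forbidden (ΔL, ΔJ).
(b)–(f): allowed.
(c)–(d): forbidden (parity, ΔL, ΔJ).
(c)–(e): forbidden (ΔS, ΔL, ΔJ).
(c)–(f): forbidden (ΔS, ΔJ).
(d)–(e): forbidden (ΔS).
(d)–(f): forbidden (ΔS, ΔL, ΔJ).
(e)–(f): forbidden (parity, ΔL).
Allowed pairs: 2 of 15.

2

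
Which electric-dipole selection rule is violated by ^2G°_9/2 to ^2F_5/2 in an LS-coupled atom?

Parity must change: odd → even — ok.
ΔL = 0, ±1 (not L=0↔0): L: 4 → 3, ΔL = -1 — ok.
ΔJ = 0, ±1 (not J=0↔0): J: 9/2 → 5/2, ΔJ = -2 — fails.
ΔS = 0: S: 1/2 → 1/2 — ok.

the ΔJ = 0, ±1 rule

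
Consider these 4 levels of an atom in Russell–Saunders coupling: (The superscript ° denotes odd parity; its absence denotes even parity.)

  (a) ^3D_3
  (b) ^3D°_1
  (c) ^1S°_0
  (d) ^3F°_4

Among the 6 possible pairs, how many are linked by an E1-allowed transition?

1

(a)–(b): forbidden (ΔJ).
(a)–(c): forbidden (ΔS, ΔL, ΔJ).
(a)–(d): allowed.
(b)–(c): forbidden (parity, ΔS, ΔL).
(b)–(d): forbidden (parity, ΔJ).
(c)–(d): forbidden (parity, ΔS, ΔL, ΔJ).
Allowed pairs: 1 of 6.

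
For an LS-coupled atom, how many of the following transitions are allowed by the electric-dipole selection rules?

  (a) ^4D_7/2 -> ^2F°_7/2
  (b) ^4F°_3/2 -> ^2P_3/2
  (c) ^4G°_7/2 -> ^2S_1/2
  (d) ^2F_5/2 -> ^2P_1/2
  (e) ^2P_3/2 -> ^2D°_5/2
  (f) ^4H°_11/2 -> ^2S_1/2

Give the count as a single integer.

1

(a) forbidden (ΔS fails)
(b) forbidden (ΔS, ΔL fail)
(c) forbidden (ΔS, ΔL, ΔJ fail)
(d) forbidden (parity, ΔL, ΔJ fail)
(e) allowed
(f) forbidden (ΔS, ΔL, ΔJ fail)
Total allowed: 1 of 6.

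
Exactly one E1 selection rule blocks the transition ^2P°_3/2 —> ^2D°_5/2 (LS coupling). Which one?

Initial level: S=1/2, L=1, J=3/2, parity odd. Final level: S=1/2, L=2, J=5/2, parity odd.
Parity must change: odd → odd — violated.
ΔS = 0: S: 1/2 → 1/2 — satisfied.
ΔL = 0, ±1 (not L=0↔0): L: 1 → 2, ΔL = +1 — satisfied.
ΔJ = 0, ±1 (not J=0↔0): J: 3/2 → 5/2, ΔJ = +1 — satisfied.

parity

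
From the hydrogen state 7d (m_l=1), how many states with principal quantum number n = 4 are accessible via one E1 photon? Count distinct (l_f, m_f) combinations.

5

E1 requires Δl = ±1, so l_f ∈ {1, 3}; with 0 ≤ l_f ≤ n_f−1 = 3, the allowed l_f values are {1, 3}.
For l_f = 1: m_f ∈ {m_i−1, m_i, m_i+1} ∩ [−1, 1] = {0, 1} → 2 states.
For l_f = 3: m_f ∈ {m_i−1, m_i, m_i+1} ∩ [−3, 3] = {0, 1, 2} → 3 states.
Total: 5.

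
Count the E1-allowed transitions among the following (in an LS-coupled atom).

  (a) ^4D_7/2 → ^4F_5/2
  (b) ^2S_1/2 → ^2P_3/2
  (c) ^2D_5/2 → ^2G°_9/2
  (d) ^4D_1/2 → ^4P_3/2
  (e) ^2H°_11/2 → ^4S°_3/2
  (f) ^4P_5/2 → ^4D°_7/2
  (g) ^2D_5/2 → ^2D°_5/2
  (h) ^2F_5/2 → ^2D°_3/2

3

(a) forbidden (parity fails)
(b) forbidden (parity fails)
(c) forbidden (ΔL, ΔJ fail)
(d) forbidden (parity fails)
(e) forbidden (parity, ΔS, ΔL, ΔJ fail)
(f) allowed
(g) allowed
(h) allowed
Total allowed: 3 of 8.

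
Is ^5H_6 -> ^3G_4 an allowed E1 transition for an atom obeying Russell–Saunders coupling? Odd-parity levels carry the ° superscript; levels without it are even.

forbidden

Reading off the term symbols: S 2→1, L 5→4, J 6→4, parity even→even.
ΔL = 0, ±1 (not L=0↔0): L: 5 → 4, ΔL = -1 — ✓.
ΔJ = 0, ±1 (not J=0↔0): J: 6 → 4, ΔJ = -2 — ✗.
Parity must change: even → even — ✗.
ΔS = 0: S: 2 → 1 — ✗.
Rule(s) violated: parity, ΔS, ΔJ.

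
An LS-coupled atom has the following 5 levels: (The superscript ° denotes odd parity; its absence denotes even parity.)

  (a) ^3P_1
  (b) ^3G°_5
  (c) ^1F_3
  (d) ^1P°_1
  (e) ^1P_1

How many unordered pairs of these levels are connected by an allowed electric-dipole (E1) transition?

(a)–(b): forbidden (ΔL, ΔJ).
(a)–(c): forbidden (parity, ΔS, ΔL, ΔJ).
(a)–(d): forbidden (ΔS).
(a)–(e): forbidden (parity, ΔS).
(b)–(c): forbidden (ΔS, ΔJ).
(b)–(d): forbidden (parity, ΔS, ΔL, ΔJ).
(b)–(e): forbidden (ΔS, ΔL, ΔJ).
(c)–(d): forbidden (ΔL, ΔJ).
(c)–(e): forbidden (parity, ΔL, ΔJ).
(d)–(e): allowed.
Allowed pairs: 1 of 10.

1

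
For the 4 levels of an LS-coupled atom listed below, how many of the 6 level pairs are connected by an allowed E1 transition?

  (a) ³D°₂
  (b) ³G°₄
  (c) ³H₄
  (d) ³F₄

2

(a)–(b): forbidden (parity, ΔL, ΔJ).
(a)–(c): forbidden (ΔL, ΔJ).
(a)–(d): forbidden (ΔJ).
(b)–(c): allowed.
(b)–(d): allowed.
(c)–(d): forbidden (parity, ΔL).
Allowed pairs: 2 of 6.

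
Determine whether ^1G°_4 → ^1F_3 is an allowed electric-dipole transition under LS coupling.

allowed

Initial level: S=0, L=4, J=4, parity odd. Final level: S=0, L=3, J=3, parity even.
Parity must change: odd → even — ✓.
ΔS = 0: S: 0 → 0 — ✓.
ΔL = 0, ±1 (not L=0↔0): L: 4 → 3, ΔL = -1 — ✓.
ΔJ = 0, ±1 (not J=0↔0): J: 4 → 3, ΔJ = -1 — ✓.
All four E1 rules are satisfied.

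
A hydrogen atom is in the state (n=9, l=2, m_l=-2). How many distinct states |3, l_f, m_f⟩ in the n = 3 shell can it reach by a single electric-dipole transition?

1

E1 requires Δl = ±1, so l_f ∈ {1, 3}; with 0 ≤ l_f ≤ n_f−1 = 2, the allowed l_f values are {1}.
For l_f = 1: m_f ∈ {m_i−1, m_i, m_i+1} ∩ [−1, 1] = {-1} → 1 state.
Total: 1.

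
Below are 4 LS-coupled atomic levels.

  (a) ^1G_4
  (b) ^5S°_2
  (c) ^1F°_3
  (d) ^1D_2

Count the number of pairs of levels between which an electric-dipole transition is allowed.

(a)–(b): forbidden (ΔS, ΔL, ΔJ).
(a)–(c): allowed.
(a)–(d): forbidden (parity, ΔL, ΔJ).
(b)–(c): forbidden (parity, ΔS, ΔL).
(b)–(d): forbidden (ΔS, ΔL).
(c)–(d): allowed.
Allowed pairs: 2 of 6.

2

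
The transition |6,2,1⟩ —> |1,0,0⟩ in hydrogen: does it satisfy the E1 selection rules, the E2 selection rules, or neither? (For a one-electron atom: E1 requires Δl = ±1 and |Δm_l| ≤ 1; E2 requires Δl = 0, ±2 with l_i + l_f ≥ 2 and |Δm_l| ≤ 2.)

Δl = 0 − 2 = -2; l_i + l_f = 2.
Δm_l = -1.
E1 (Δl = ±1, |Δm_l| ≤ 1): not satisfied.
E2 (Δl = 0,±2, l_i+l_f ≥ 2, |Δm_l| ≤ 2): satisfied.

E2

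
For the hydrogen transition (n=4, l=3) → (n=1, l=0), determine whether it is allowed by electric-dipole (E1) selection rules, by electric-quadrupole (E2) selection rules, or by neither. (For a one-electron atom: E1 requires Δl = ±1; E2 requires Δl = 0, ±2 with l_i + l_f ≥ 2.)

neither

Δl = 0 − 3 = -3; l_i + l_f = 3.
E1 (Δl = ±1): not satisfied.
E2 (Δl = 0,±2, l_i+l_f ≥ 2): not satisfied.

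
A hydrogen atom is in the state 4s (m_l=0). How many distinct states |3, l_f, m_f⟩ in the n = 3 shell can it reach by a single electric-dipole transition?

3

E1 requires Δl = ±1, so l_f ∈ {-1, 1}; with 0 ≤ l_f ≤ n_f−1 = 2, the allowed l_f values are {1}.
For l_f = 1: m_f ∈ {m_i−1, m_i, m_i+1} ∩ [−1, 1] = {-1, 0, 1} → 3 states.
Total: 3.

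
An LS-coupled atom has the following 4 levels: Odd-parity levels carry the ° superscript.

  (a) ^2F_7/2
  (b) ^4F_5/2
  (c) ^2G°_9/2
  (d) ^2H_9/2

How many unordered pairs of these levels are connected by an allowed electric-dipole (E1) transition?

(a)–(b): forbidden (parity, ΔS).
(a)–(c): allowed.
(a)–(d): forbidden (parity, ΔL).
(b)–(c): forbidden (ΔS, ΔJ).
(b)–(d): forbidden (parity, ΔS, ΔL, ΔJ).
(c)–(d): allowed.
Allowed pairs: 2 of 6.

2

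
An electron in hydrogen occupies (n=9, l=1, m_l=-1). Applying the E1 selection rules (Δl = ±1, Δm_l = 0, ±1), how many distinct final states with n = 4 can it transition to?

4

E1 requires Δl = ±1, so l_f ∈ {0, 2}; with 0 ≤ l_f ≤ n_f−1 = 3, the allowed l_f values are {0, 2}.
For l_f = 0: m_f ∈ {m_i−1, m_i, m_i+1} ∩ [−0, 0] = {0} → 1 state.
For l_f = 2: m_f ∈ {m_i−1, m_i, m_i+1} ∩ [−2, 2] = {-2, -1, 0} → 3 states.
Total: 4.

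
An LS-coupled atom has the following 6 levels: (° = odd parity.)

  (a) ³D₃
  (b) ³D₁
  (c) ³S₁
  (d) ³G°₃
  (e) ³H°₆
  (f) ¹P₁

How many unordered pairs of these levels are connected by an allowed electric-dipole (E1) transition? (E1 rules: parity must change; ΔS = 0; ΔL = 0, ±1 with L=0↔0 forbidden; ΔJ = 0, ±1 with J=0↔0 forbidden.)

(a)–(b): forbidden (parity, ΔJ).
(a)–(c): forbidden (parity, ΔL, ΔJ).
(a)–(d): forbidden (ΔL).
(a)–(e): forbidden (ΔL, ΔJ).
(a)–(f): forbidden (parity, ΔS, ΔJ).
(b)–(c): forbidden (parity, ΔL).
(b)–(d): forbidden (ΔL, ΔJ).
(b)–(e): forbidden (ΔL, ΔJ).
(b)–(f): forbidden (parity, ΔS).
(c)–(d): forbidden (ΔL, ΔJ).
(c)–(e): forbidden (ΔL, ΔJ).
(c)–(f): forbidden (parity, ΔS).
(d)–(e): forbidden (parity, ΔJ).
(d)–(f): forbidden (ΔS, ΔL, ΔJ).
(e)–(f): forbidden (ΔS, ΔL, ΔJ).
Allowed pairs: 0 of 15.

0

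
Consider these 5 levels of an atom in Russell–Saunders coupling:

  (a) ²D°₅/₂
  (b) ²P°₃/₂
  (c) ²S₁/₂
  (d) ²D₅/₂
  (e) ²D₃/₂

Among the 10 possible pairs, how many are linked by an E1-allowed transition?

(a)–(b): forbidden (parity).
(a)–(c): forbidden (ΔL, ΔJ).
(a)–(d): allowed.
(a)–(e): allowed.
(b)–(c): allowed.
(b)–(d): allowed.
(b)–(e): allowed.
(c)–(d): forbidden (parity, ΔL, ΔJ).
(c)–(e): forbidden (parity, ΔL).
(d)–(e): forbidden (parity).
Allowed pairs: 5 of 10.

5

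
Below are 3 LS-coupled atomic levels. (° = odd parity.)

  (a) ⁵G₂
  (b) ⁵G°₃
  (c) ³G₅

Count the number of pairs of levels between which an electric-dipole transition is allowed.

1

(a)–(b): allowed.
(a)–(c): forbidden (parity, ΔS, ΔJ).
(b)–(c): forbidden (ΔS, ΔJ).
Allowed pairs: 1 of 3.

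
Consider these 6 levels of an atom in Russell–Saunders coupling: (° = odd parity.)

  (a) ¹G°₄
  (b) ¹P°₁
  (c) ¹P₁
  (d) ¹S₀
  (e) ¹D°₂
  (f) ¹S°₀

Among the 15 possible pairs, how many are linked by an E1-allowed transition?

4

(a)–(b): forbidden (parity, ΔL, ΔJ).
(a)–(c): forbidden (ΔL, ΔJ).
(a)–(d): forbidden (ΔL, ΔJ).
(a)–(e): forbidden (parity, ΔL, ΔJ).
(a)–(f): forbidden (parity, ΔL, ΔJ).
(b)–(c): allowed.
(b)–(d): allowed.
(b)–(e): forbidden (parity).
(b)–(f): forbidden (parity).
(c)–(d): forbidden (parity).
(c)–(e): allowed.
(c)–(f): allowed.
(d)–(e): forbidden (ΔL, ΔJ).
(d)–(f): forbidden (ΔL, ΔJ).
(e)–(f): forbidden (parity, ΔL, ΔJ).
Allowed pairs: 4 of 15.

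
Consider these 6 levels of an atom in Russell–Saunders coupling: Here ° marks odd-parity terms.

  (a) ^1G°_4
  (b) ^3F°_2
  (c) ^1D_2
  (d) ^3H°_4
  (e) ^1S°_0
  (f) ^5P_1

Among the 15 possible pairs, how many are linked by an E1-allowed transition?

(a)–(b): forbidden (parity, ΔS, ΔJ).
(a)–(c): forbidden (ΔL, ΔJ).
(a)–(d): forbidden (parity, ΔS).
(a)–(e): forbidden (parity, ΔL, ΔJ).
(a)–(f): forbidden (ΔS, ΔL, ΔJ).
(b)–(c): forbidden (ΔS).
(b)–(d): forbidden (parity, ΔL, ΔJ).
(b)–(e): forbidden (parity, ΔS, ΔL, ΔJ).
(b)–(f): forbidden (ΔS, ΔL).
(c)–(d): forbidden (ΔS, ΔL, ΔJ).
(c)–(e): forbidden (ΔL, ΔJ).
(c)–(f): forbidden (parity, ΔS).
(d)–(e): forbidden (parity, ΔS, ΔL, ΔJ).
(d)–(f): forbidden (ΔS, ΔL, ΔJ).
(e)–(f): forbidden (ΔS).
Allowed pairs: 0 of 15.

0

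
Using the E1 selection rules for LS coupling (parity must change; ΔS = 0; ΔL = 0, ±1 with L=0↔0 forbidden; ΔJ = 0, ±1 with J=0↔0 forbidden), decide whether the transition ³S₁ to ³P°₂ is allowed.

allowed

Initial level: S=1, L=0, J=1, parity even. Final level: S=1, L=1, J=2, parity odd.
ΔL = 0, ±1 (not L=0↔0): L: 0 → 1, ΔL = +1 — satisfied.
ΔS = 0: S: 1 → 1 — satisfied.
ΔJ = 0, ±1 (not J=0↔0): J: 1 → 2, ΔJ = +1 — satisfied.
Parity must change: even → odd — satisfied.
All four E1 rules are satisfied.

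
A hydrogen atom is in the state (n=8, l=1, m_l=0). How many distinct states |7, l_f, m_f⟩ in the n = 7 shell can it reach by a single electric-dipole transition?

4

E1 requires Δl = ±1, so l_f ∈ {0, 2}; with 0 ≤ l_f ≤ n_f−1 = 6, the allowed l_f values are {0, 2}.
For l_f = 0: m_f ∈ {m_i−1, m_i, m_i+1} ∩ [−0, 0] = {0} → 1 state.
For l_f = 2: m_f ∈ {m_i−1, m_i, m_i+1} ∩ [−2, 2] = {-1, 0, 1} → 3 states.
Total: 4.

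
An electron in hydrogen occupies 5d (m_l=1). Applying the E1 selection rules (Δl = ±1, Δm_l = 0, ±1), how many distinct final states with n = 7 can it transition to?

E1 requires Δl = ±1, so l_f ∈ {1, 3}; with 0 ≤ l_f ≤ n_f−1 = 6, the allowed l_f values are {1, 3}.
For l_f = 1: m_f ∈ {m_i−1, m_i, m_i+1} ∩ [−1, 1] = {0, 1} → 2 states.
For l_f = 3: m_f ∈ {m_i−1, m_i, m_i+1} ∩ [−3, 3] = {0, 1, 2} → 3 states.
Total: 5.

5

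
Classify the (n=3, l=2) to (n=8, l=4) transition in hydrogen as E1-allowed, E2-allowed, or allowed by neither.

Δl = 4 − 2 = +2; l_i + l_f = 6.
E1 (Δl = ±1): not satisfied.
E2 (Δl = 0,±2, l_i+l_f ≥ 2): satisfied.

E2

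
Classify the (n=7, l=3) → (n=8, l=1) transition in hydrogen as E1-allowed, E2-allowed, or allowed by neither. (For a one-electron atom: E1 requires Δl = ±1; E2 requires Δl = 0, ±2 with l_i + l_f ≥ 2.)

Δl = 1 − 3 = -2; l_i + l_f = 4.
E1 (Δl = ±1): not satisfied.
E2 (Δl = 0,±2, l_i+l_f ≥ 2): satisfied.

E2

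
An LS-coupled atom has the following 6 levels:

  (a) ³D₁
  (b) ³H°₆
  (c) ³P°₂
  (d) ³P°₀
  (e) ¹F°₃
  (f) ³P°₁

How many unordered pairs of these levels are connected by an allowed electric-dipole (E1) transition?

3

(a)–(b): forbidden (ΔL, ΔJ).
(a)–(c): allowed.
(a)–(d): allowed.
(a)–(e): forbidden (ΔS, ΔJ).
(a)–(f): allowed.
(b)–(c): forbidden (parity, ΔL, ΔJ).
(b)–(d): forbidden (parity, ΔL, ΔJ).
(b)–(e): forbidden (parity, ΔS, ΔL, ΔJ).
(b)–(f): forbidden (parity, ΔL, ΔJ).
(c)–(d): forbidden (parity, ΔJ).
(c)–(e): forbidden (parity, ΔS, ΔL).
(c)–(f): forbidden (parity).
(d)–(e): forbidden (parity, ΔS, ΔL, ΔJ).
(d)–(f): forbidden (parity).
(e)–(f): forbidden (parity, ΔS, ΔL, ΔJ).
Allowed pairs: 3 of 15.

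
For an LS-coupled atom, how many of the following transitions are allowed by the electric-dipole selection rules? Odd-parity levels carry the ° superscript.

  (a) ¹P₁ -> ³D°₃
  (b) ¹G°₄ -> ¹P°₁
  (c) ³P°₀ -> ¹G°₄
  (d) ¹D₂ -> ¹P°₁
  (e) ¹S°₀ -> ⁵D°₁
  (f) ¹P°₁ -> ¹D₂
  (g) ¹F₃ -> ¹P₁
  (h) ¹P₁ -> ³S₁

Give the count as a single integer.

2

(a) forbidden (ΔS, ΔJ fail)
(b) forbidden (parity, ΔL, ΔJ fail)
(c) forbidden (parity, ΔS, ΔL, ΔJ fail)
(d) allowed
(e) forbidden (parity, ΔS, ΔL fail)
(f) allowed
(g) forbidden (parity, ΔL, ΔJ fail)
(h) forbidden (parity, ΔS fail)
Total allowed: 2 of 8.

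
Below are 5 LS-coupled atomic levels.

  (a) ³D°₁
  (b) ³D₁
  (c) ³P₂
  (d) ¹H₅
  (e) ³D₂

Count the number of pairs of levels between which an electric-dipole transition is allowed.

(a)–(b): allowed.
(a)–(c): allowed.
(a)–(d): forbidden (ΔS, ΔL, ΔJ).
(a)–(e): allowed.
(b)–(c): forbidden (parity).
(b)–(d): forbidden (parity, ΔS, ΔL, ΔJ).
(b)–(e): forbidden (parity).
(c)–(d): forbidden (parity, ΔS, ΔL, ΔJ).
(c)–(e): forbidden (parity).
(d)–(e): forbidden (parity, ΔS, ΔL, ΔJ).
Allowed pairs: 3 of 10.

3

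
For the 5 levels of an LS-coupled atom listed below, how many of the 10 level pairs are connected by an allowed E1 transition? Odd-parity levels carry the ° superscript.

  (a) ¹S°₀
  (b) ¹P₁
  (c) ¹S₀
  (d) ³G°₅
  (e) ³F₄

2

(a)–(b): allowed.
(a)–(c): forbidden (ΔL, ΔJ).
(a)–(d): forbidden (parity, ΔS, ΔL, ΔJ).
(a)–(e): forbidden (ΔS, ΔL, ΔJ).
(b)–(c): forbidden (parity).
(b)–(d): forbidden (ΔS, ΔL, ΔJ).
(b)–(e): forbidden (parity, ΔS, ΔL, ΔJ).
(c)–(d): forbidden (ΔS, ΔL, ΔJ).
(c)–(e): forbidden (parity, ΔS, ΔL, ΔJ).
(d)–(e): allowed.
Allowed pairs: 2 of 10.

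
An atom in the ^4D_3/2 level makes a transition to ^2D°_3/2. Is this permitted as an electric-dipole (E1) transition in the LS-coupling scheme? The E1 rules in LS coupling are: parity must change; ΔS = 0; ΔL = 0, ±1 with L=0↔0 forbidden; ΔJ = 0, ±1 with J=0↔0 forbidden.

forbidden

Initial level: S=3/2, L=2, J=3/2, parity even. Final level: S=1/2, L=2, J=3/2, parity odd.
Parity must change: even → odd — passes.
ΔS = 0: S: 3/2 → 1/2 — fails.
ΔL = 0, ±1 (not L=0↔0): L: 2 → 2, ΔL = +0 — passes.
ΔJ = 0, ±1 (not J=0↔0): J: 3/2 → 3/2, ΔJ = +0 — passes.
Rule(s) violated: ΔS.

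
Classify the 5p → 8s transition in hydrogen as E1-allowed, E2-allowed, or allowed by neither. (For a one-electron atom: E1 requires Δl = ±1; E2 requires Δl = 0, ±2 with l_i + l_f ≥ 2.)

Δl = 0 − 1 = -1; l_i + l_f = 1.
E1 (Δl = ±1): satisfied.
E2 (Δl = 0,±2, l_i+l_f ≥ 2): not satisfied.

E1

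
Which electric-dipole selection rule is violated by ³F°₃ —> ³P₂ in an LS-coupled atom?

the ΔL = 0, ±1 rule

Initial level: S=1, L=3, J=3, parity odd. Final level: S=1, L=1, J=2, parity even.
Parity must change: odd → even — ✓.
ΔL = 0, ±1 (not L=0↔0): L: 3 → 1, ΔL = -2 — ✗.
ΔJ = 0, ±1 (not J=0↔0): J: 3 → 2, ΔJ = -1 — ✓.
ΔS = 0: S: 1 → 1 — ✓.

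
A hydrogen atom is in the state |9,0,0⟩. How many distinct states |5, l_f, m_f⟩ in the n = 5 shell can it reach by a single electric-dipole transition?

E1 requires Δl = ±1, so l_f ∈ {-1, 1}; with 0 ≤ l_f ≤ n_f−1 = 4, the allowed l_f values are {1}.
For l_f = 1: m_f ∈ {m_i−1, m_i, m_i+1} ∩ [−1, 1] = {-1, 0, 1} → 3 states.
Total: 3.

3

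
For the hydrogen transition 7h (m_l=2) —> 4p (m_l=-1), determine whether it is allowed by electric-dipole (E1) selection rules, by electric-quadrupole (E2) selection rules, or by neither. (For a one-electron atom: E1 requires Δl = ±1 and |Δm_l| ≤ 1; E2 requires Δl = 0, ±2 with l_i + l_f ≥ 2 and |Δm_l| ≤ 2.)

neither

Δl = 1 − 5 = -4; l_i + l_f = 6.
Δm_l = -3.
E1 (Δl = ±1, |Δm_l| ≤ 1): not satisfied.
E2 (Δl = 0,±2, l_i+l_f ≥ 2, |Δm_l| ≤ 2): not satisfied.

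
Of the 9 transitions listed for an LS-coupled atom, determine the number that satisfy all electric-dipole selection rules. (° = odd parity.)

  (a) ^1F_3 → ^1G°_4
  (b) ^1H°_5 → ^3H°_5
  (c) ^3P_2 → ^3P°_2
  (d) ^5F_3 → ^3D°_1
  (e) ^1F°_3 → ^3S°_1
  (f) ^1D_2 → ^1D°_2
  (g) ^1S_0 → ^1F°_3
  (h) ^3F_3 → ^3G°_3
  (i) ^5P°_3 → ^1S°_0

4

(a) allowed
(b) forbidden (parity, ΔS fail)
(c) allowed
(d) forbidden (ΔS, ΔJ fail)
(e) forbidden (parity, ΔS, ΔL, ΔJ fail)
(f) allowed
(g) forbidden (ΔL, ΔJ fail)
(h) allowed
(i) forbidden (parity, ΔS, ΔJ fail)
Total allowed: 4 of 9.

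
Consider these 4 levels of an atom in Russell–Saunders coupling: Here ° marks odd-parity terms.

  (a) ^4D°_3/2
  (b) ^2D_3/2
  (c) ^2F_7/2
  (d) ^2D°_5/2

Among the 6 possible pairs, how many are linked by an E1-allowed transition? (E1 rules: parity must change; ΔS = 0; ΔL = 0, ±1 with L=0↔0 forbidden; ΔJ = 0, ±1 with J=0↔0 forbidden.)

2

(a)–(b): forbidden (ΔS).
(a)–(c): forbidden (ΔS, ΔJ).
(a)–(d): forbidden (parity, ΔS).
(b)–(c): forbidden (parity, ΔJ).
(b)–(d): allowed.
(c)–(d): allowed.
Allowed pairs: 2 of 6.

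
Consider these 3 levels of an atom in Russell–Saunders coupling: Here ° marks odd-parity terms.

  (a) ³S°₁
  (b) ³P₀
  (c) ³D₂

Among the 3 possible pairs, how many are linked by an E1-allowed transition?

(a)–(b): allowed.
(a)–(c): forbidden (ΔL).
(b)–(c): forbidden (parity, ΔJ).
Allowed pairs: 1 of 3.

1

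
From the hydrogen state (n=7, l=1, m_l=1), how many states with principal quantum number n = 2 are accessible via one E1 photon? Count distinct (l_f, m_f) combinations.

E1 requires Δl = ±1, so l_f ∈ {0, 2}; with 0 ≤ l_f ≤ n_f−1 = 1, the allowed l_f values are {0}.
For l_f = 0: m_f ∈ {m_i−1, m_i, m_i+1} ∩ [−0, 0] = {0} → 1 state.
Total: 1.

1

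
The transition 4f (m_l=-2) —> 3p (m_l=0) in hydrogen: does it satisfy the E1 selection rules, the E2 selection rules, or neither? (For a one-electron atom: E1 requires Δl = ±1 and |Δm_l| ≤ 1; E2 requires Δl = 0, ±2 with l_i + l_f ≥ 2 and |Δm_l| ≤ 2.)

E2

Δl = 1 − 3 = -2; l_i + l_f = 4.
Δm_l = +2.
E1 (Δl = ±1, |Δm_l| ≤ 1): not satisfied.
E2 (Δl = 0,±2, l_i+l_f ≥ 2, |Δm_l| ≤ 2): satisfied.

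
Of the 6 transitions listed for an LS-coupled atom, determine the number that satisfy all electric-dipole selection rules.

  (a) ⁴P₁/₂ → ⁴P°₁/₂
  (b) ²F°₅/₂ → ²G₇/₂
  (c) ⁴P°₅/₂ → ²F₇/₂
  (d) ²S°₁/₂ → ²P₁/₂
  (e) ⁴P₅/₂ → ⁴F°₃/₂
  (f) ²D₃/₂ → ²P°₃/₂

4

(a) allowed
(b) allowed
(c) forbidden (ΔS, ΔL fail)
(d) allowed
(e) forbidden (ΔL fails)
(f) allowed
Total allowed: 4 of 6.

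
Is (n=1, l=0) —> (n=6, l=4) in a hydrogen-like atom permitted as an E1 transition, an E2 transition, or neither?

Δl = 4 − 0 = +4; l_i + l_f = 4.
E1 (Δl = ±1): not satisfied.
E2 (Δl = 0,±2, l_i+l_f ≥ 2): not satisfied.

neither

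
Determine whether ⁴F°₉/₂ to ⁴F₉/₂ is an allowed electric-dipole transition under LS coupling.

allowed

Parity must change: odd → even — passes.
ΔS = 0: S: 3/2 → 3/2 — passes.
ΔJ = 0, ±1 (not J=0↔0): J: 9/2 → 9/2, ΔJ = +0 — passes.
ΔL = 0, ±1 (not L=0↔0): L: 3 → 3, ΔL = +0 — passes.
All four E1 rules are satisfied.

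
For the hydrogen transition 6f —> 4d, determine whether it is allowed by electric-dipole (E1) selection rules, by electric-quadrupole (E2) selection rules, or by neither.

Δl = 2 − 3 = -1; l_i + l_f = 5.
E1 (Δl = ±1): satisfied.
E2 (Δl = 0,±2, l_i+l_f ≥ 2): not satisfied.

E1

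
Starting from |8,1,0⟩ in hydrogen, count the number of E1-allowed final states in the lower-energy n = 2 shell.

1

E1 requires Δl = ±1, so l_f ∈ {0, 2}; with 0 ≤ l_f ≤ n_f−1 = 1, the allowed l_f values are {0}.
For l_f = 0: m_f ∈ {m_i−1, m_i, m_i+1} ∩ [−0, 0] = {0} → 1 state.
Total: 1.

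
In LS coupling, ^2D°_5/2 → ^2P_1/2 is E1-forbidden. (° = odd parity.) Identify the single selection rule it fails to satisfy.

the ΔJ = 0, ±1 rule

Initial level: S=1/2, L=2, J=5/2, parity odd. Final level: S=1/2, L=1, J=1/2, parity even.
ΔL = 0, ±1 (not L=0↔0): L: 2 → 1, ΔL = -1 — satisfied.
ΔS = 0: S: 1/2 → 1/2 — satisfied.
Parity must change: odd → even — satisfied.
ΔJ = 0, ±1 (not J=0↔0): J: 5/2 → 1/2, ΔJ = -2 — violated.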